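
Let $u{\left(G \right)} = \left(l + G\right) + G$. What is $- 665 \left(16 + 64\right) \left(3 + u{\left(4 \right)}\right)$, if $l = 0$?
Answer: $-585200$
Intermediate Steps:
$u{\left(G \right)} = 2 G$ ($u{\left(G \right)} = \left(0 + G\right) + G = G + G = 2 G$)
$- 665 \left(16 + 64\right) \left(3 + u{\left(4 \right)}\right) = - 665 \left(16 + 64\right) \left(3 + 2 \cdot 4\right) = - 665 \cdot 80 \left(3 + 8\right) = - 665 \cdot 80 \cdot 11 = \left(-665\right) 880 = -585200$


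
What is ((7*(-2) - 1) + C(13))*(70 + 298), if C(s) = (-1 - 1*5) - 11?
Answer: -11776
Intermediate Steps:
C(s) = -17 (C(s) = (-1 - 5) - 11 = -6 - 11 = -17)
((7*(-2) - 1) + C(13))*(70 + 298) = ((7*(-2) - 1) - 17)*(70 + 298) = ((-14 - 1) - 17)*368 = (-15 - 17)*368 = -32*368 = -11776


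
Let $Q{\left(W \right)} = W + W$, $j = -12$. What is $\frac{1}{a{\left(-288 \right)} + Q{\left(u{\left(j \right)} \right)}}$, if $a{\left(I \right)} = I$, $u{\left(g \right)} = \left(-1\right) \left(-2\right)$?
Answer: $- \frac{1}{284} \approx -0.0035211$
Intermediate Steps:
$u{\left(g \right)} = 2$
$Q{\left(W \right)} = 2 W$
$\frac{1}{a{\left(-288 \right)} + Q{\left(u{\left(j \right)} \right)}} = \frac{1}{-288 + 2 \cdot 2} = \frac{1}{-288 + 4} = \frac{1}{-284} = - \frac{1}{284}$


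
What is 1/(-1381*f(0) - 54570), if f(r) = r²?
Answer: -1/54570 ≈ -1.8325e-5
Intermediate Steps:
1/(-1381*f(0) - 54570) = 1/(-1381*0² - 54570) = 1/(-1381*0 - 54570) = 1/(0 - 54570) = 1/(-54570) = -1/54570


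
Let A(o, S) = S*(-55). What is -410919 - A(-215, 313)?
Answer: -393704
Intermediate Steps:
A(o, S) = -55*S
-410919 - A(-215, 313) = -410919 - (-55)*313 = -410919 - 1*(-17215) = -410919 + 17215 = -393704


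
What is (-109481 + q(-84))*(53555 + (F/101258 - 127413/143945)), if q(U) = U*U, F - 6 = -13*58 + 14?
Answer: -7995114516544638755/1457558281 ≈ -5.4853e+9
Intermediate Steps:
F = -734 (F = 6 + (-13*58 + 14) = 6 + (-754 + 14) = 6 - 740 = -734)
q(U) = U**2
(-109481 + q(-84))*(53555 + (F/101258 - 127413/143945)) = (-109481 + (-84)**2)*(53555 + (-734/101258 - 127413/143945)) = (-109481 + 7056)*(53555 + (-734*1/101258 - 127413*1/143945)) = -102425*(53555 + (-367/50629 - 127413/143945)) = -102425*(53555 - 6503620592/7287791405) = -102425*390291165074183/7287791405 = -7995114516544638755/1457558281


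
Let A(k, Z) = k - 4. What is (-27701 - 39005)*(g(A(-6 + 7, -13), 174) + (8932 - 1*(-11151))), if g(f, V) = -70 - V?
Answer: -1323380334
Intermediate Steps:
A(k, Z) = -4 + k
(-27701 - 39005)*(g(A(-6 + 7, -13), 174) + (8932 - 1*(-11151))) = (-27701 - 39005)*((-70 - 1*174) + (8932 - 1*(-11151))) = -66706*((-70 - 174) + (8932 + 11151)) = -66706*(-244 + 20083) = -66706*19839 = -1323380334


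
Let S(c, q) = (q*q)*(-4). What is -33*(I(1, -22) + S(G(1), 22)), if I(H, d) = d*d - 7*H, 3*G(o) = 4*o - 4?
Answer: 48147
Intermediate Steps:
G(o) = -4/3 + 4*o/3 (G(o) = (4*o - 4)/3 = (-4 + 4*o)/3 = -4/3 + 4*o/3)
I(H, d) = d² - 7*H
S(c, q) = -4*q² (S(c, q) = q²*(-4) = -4*q²)
-33*(I(1, -22) + S(G(1), 22)) = -33*(((-22)² - 7*1) - 4*22²) = -33*((484 - 7) - 4*484) = -33*(477 - 1936) = -33*(-1459) = 48147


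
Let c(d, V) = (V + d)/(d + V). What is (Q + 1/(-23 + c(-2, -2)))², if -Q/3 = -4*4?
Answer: 1113025/484 ≈ 2299.6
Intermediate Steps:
c(d, V) = 1 (c(d, V) = (V + d)/(V + d) = 1)
Q = 48 (Q = -(-12)*4 = -3*(-16) = 48)
(Q + 1/(-23 + c(-2, -2)))² = (48 + 1/(-23 + 1))² = (48 + 1/(-22))² = (48 - 1/22)² = (1055/22)² = 1113025/484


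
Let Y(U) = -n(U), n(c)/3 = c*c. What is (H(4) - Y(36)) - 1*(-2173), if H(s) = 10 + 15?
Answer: 6086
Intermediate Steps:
H(s) = 25
n(c) = 3*c**2 (n(c) = 3*(c*c) = 3*c**2)
Y(U) = -3*U**2
(H(4) - Y(36)) - 1*(-2173) = (25 - (-3)*36**2) - 1*(-2173) = (25 - (-3)*1296) + 2173 = (25 - 1*(-3888)) + 2173 = (25 + 3888) + 2173 = 3913 + 2173 = 6086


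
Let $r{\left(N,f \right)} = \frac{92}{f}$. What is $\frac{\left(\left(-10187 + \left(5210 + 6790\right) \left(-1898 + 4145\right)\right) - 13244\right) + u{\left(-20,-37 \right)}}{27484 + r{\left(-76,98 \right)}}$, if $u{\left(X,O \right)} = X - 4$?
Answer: $\frac{1320086705}{1346762} \approx 980.19$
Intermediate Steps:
$u{\left(X,O \right)} = -4 + X$ ($u{\left(X,O \right)} = X - 4 = -4 + X$)
$\frac{\left(\left(-10187 + \left(5210 + 6790\right) \left(-1898 + 4145\right)\right) - 13244\right) + u{\left(-20,-37 \right)}}{27484 + r{\left(-76,98 \right)}} = \frac{\left(\left(-10187 + \left(5210 + 6790\right) \left(-1898 + 4145\right)\right) - 13244\right) - 24}{27484 + \frac{92}{98}} = \frac{\left(\left(-10187 + 12000 \cdot 2247\right) - 13244\right) - 24}{27484 + 92 \cdot \frac{1}{98}} = \frac{\left(\left(-10187 + 26964000\right) - 13244\right) - 24}{27484 + \frac{46}{49}} = \frac{\left(26953813 - 13244\right) - 24}{\frac{1346762}{49}} = \left(26940569 - 24\right) \frac{49}{1346762} = 26940545 \cdot \frac{49}{1346762} = \frac{1320086705}{1346762}$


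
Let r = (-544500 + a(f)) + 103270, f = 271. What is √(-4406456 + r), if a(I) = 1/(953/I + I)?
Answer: I*√2981039924139458/24798 ≈ 2201.7*I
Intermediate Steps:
a(I) = 1/(I + 953/I)
r = -32824864349/74394 (r = (-544500 + 271/(953 + 271²)) + 103270 = (-544500 + 271/(953 + 73441)) + 103270 = (-544500 + 271/74394) + 103270 = -40507532729/74394 + 103270 = -32824864349/74394 ≈ -4.4123e+5)
√(-4406456 + r) = √(-4406456 - 32824864349/74394) = √(-360638752013/74394) = I*√2981039924139458/24798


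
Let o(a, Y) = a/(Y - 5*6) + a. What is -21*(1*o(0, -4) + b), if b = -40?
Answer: 840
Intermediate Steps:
o(a, Y) = a + a/(-30 + Y) (o(a, Y) = a/(Y - 1*30) + a = a/(Y - 30) + a = a/(-30 + Y) + a = a + a/(-30 + Y))
-21*(1*o(0, -4) + b) = -21*(1*(0*(-29 - 4)/(-30 - 4)) - 40) = -21*(1*(0*(-33)/(-34)) - 40) = -21*(1*(0*(-1/34)*(-33)) - 40) = -21*(1*0 - 40) = -21*(0 - 40) = -21*(-40) = 840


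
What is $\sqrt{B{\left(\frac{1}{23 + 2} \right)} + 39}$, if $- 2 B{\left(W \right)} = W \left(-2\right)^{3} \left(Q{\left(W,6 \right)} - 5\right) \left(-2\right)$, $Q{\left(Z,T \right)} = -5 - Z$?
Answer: $\frac{\sqrt{26383}}{25} \approx 6.4971$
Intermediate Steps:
$B{\left(W \right)} = W \left(80 + 8 W\right)$ ($B{\left(W \right)} = - \frac{W \left(-2\right)^{3} \left(\left(-5 - W\right) - 5\right) \left(-2\right)}{2} = - \frac{W \left(- 8 \left(-10 - W\right)\right) \left(-2\right)}{2} = - \frac{W \left(80 + 8 W\right) \left(-2\right)}{2} = - \frac{\left(-2\right) W \left(80 + 8 W\right)}{2} = W \left(80 + 8 W\right)$)
$\sqrt{B{\left(\frac{1}{23 + 2} \right)} + 39} = \sqrt{\frac{8 \left(10 + \frac{1}{23 + 2}\right)}{23 + 2} + 39} = \sqrt{\frac{8 \left(10 + \frac{1}{25}\right)}{25} + 39} = \sqrt{8 \cdot \frac{1}{25} \left(10 + \frac{1}{25}\right) + 39} = \sqrt{8 \cdot \frac{1}{25} \cdot \frac{251}{25} + 39} = \sqrt{\frac{2008}{625} + 39} = \sqrt{\frac{26383}{625}} = \frac{\sqrt{26383}}{25}$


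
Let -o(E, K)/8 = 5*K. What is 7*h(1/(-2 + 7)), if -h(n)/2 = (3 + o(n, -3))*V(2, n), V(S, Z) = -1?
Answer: 1722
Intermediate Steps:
o(E, K) = -40*K
h(n) = 246 (h(n) = -2*(3 - 40*(-3))*(-1) = -2*(3 + 120)*(-1) = -246*(-1) = -2*(-123) = 246)
7*h(1/(-2 + 7)) = 7*246 = 1722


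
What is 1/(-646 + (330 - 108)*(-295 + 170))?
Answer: -1/28396 ≈ -3.5216e-5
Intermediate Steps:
1/(-646 + (330 - 108)*(-295 + 170)) = 1/(-646 + 222*(-125)) = 1/(-646 - 27750) = 1/(-28396) = -1/28396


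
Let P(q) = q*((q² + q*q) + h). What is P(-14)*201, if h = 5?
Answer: -1117158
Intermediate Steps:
P(q) = q*(5 + 2*q²) (P(q) = q*((q² + q*q) + 5) = q*((q² + q²) + 5) = q*(2*q² + 5) = q*(5 + 2*q²))
P(-14)*201 = -14*(5 + 2*(-14)²)*201 = -14*(5 + 2*196)*201 = -14*(5 + 392)*201 = -14*397*201 = -5558*201 = -1117158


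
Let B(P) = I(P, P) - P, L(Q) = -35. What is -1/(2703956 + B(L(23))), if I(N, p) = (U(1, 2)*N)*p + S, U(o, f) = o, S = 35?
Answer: -1/2705251 ≈ -3.6965e-7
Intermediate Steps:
I(N, p) = 35 + N*p (I(N, p) = (1*N)*p + 35 = N*p + 35 = 35 + N*p)
B(P) = 35 + P² - P (B(P) = (35 + P*P) - P = (35 + P²) - P = 35 + P² - P)
-1/(2703956 + B(L(23))) = -1/(2703956 + (35 + (-35)² - 1*(-35))) = -1/(2703956 + (35 + 1225 + 35)) = -1/(2703956 + 1295) = -1/2705251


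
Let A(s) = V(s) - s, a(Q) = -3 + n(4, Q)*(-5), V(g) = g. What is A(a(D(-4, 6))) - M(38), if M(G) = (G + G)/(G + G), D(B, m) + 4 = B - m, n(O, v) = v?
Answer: -1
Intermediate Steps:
D(B, m) = -4 + B - m (D(B, m) = -4 + (B - m) = -4 + B - m)
a(Q) = -3 - 5*Q (a(Q) = -3 + Q*(-5) = -3 - 5*Q)
M(G) = 1 (M(G) = (2*G)/((2*G)) = (2*G)*(1/(2*G)) = 1)
A(s) = 0 (A(s) = s - s = 0)
A(a(D(-4, 6))) - M(38) = 0 - 1*1 = 0 - 1 = -1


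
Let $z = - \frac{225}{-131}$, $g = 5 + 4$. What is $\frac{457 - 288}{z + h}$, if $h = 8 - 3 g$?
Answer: $- \frac{22139}{2264} \approx -9.7787$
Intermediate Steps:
$g = 9$
$z = \frac{225}{131}$ ($z = \left(-225\right) \left(- \frac{1}{131}\right) = \frac{225}{131} \approx 1.7176$)
$h = -19$ ($h = 8 - 27 = -19$)
$\frac{457 - 288}{z + h} = \frac{457 - 288}{\frac{225}{131} - 19} = \frac{169}{- \frac{2264}{131}} = 169 \left(- \frac{131}{2264}\right) = - \frac{22139}{2264}$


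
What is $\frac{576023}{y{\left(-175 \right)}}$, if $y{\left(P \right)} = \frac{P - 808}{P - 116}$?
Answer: $\frac{167622693}{983} \approx 1.7052 \cdot 10^{5}$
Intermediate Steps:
$y{\left(P \right)} = \frac{-808 + P}{-116 + P}$
$\frac{576023}{y{\left(-175 \right)}} = \frac{576023}{\frac{1}{-116 - 175} \left(-808 - 175\right)} = \frac{576023}{\frac{1}{-291} \left(-983\right)} = \frac{576023}{\left(- \frac{1}{291}\right) \left(-983\right)} = \frac{576023}{\frac{983}{291}} = 576023 \cdot \frac{291}{983} = \frac{167622693}{983}$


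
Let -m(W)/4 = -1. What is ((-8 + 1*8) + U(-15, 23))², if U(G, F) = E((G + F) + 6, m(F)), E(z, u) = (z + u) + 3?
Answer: 441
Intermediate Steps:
m(W) = 4 (m(W) = -4*(-1) = 4)
E(z, u) = 3 + u + z (E(z, u) = (u + z) + 3 = 3 + u + z)
U(G, F) = 13 + F + G (U(G, F) = 3 + 4 + ((G + F) + 6) = 3 + 4 + ((F + G) + 6) = 3 + 4 + (6 + F + G) = 13 + F + G)
((-8 + 1*8) + U(-15, 23))² = ((-8 + 1*8) + (13 + 23 - 15))² = ((-8 + 8) + 21)² = (0 + 21)² = 21² = 441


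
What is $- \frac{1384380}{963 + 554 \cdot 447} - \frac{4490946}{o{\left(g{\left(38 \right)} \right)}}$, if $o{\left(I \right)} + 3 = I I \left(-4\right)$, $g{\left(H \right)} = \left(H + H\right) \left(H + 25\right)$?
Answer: $- \frac{13981209598386}{2532961862131} \approx -5.5197$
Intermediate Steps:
$g{\left(H \right)} = 2 H \left(25 + H\right)$
$o{\left(I \right)} = -3 - 4 I^{2}$ ($o{\left(I \right)} = -3 + I I \left(-4\right) = -3 + I^{2} \left(-4\right) = -3 - 4 I^{2}$)
$- \frac{1384380}{963 + 554 \cdot 447} - \frac{4490946}{o{\left(g{\left(38 \right)} \right)}} = - \frac{1384380}{963 + 554 \cdot 447} - \frac{4490946}{-3 - 4 \left(2 \cdot 38 \left(25 + 38\right)\right)^{2}} = - \frac{1384380}{963 + 247638} - \frac{4490946}{-3 - 4 \left(2 \cdot 38 \cdot 63\right)^{2}} = - \frac{1384380}{248601} - \frac{4490946}{-3 - 4 \cdot 4788^{2}} = \left(-1384380\right) \frac{1}{248601} - \frac{4490946}{-3 - 91699776} = - \frac{461460}{82867} - \frac{4490946}{-3 - 91699776} = - \frac{461460}{82867} - \frac{4490946}{-91699779} = - \frac{461460}{82867} - - \frac{1496982}{30566593} = - \frac{461460}{82867} + \frac{1496982}{30566593} = - \frac{13981209598386}{2532961862131}$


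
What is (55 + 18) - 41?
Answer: 32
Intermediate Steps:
(55 + 18) - 41 = 73 - 41 = 32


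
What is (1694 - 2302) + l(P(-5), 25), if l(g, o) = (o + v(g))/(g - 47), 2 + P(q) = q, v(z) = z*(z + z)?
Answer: -10985/18 ≈ -610.28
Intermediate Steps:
v(z) = 2*z**2 (v(z) = z*(2*z) = 2*z**2)
P(q) = -2 + q
l(g, o) = (o + 2*g**2)/(-47 + g) (l(g, o) = (o + 2*g**2)/(g - 47) = (o + 2*g**2)/(-47 + g))
(1694 - 2302) + l(P(-5), 25) = (1694 - 2302) + (25 + 2*(-2 - 5)**2)/(-47 + (-2 - 5)) = -608 + (25 + 2*(-7)**2)/(-47 - 7) = -608 + (25 + 2*49)/(-54) = -608 - (25 + 98)/54 = -608 - 1/54*123 = -608 - 41/18 = -10985/18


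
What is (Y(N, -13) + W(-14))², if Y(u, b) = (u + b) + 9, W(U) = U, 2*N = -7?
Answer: 1849/4 ≈ 462.25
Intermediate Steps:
N = -7/2 (N = (½)*(-7) = -7/2 ≈ -3.5000)
Y(u, b) = 9 + b + u (Y(u, b) = (b + u) + 9 = 9 + b + u)
(Y(N, -13) + W(-14))² = ((9 - 13 - 7/2) - 14)² = (-15/2 - 14)² = (-43/2)² = 1849/4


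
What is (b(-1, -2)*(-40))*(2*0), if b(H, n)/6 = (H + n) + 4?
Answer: 0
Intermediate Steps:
b(H, n) = 24 + 6*H + 6*n (b(H, n) = 6*((H + n) + 4) = 6*(4 + H + n) = 24 + 6*H + 6*n)
(b(-1, -2)*(-40))*(2*0) = ((24 + 6*(-1) + 6*(-2))*(-40))*(2*0) = ((24 - 6 - 12)*(-40))*0 = (6*(-40))*0 = -240*0 = 0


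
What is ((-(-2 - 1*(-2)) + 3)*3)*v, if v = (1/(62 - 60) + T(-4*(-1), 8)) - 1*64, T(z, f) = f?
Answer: -999/2 ≈ -499.50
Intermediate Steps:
v = -111/2 (v = (1/(62 - 60) + 8) - 1*64 = (1/2 + 8) - 64 = (½ + 8) - 64 = 17/2 - 64 = -111/2 ≈ -55.500)
((-(-2 - 1*(-2)) + 3)*3)*v = ((-(-2 - 1*(-2)) + 3)*3)*(-111/2) = ((-(-2 + 2) + 3)*3)*(-111/2) = ((-1*0 + 3)*3)*(-111/2) = ((0 + 3)*3)*(-111/2) = (3*3)*(-111/2) = 9*(-111/2) = -999/2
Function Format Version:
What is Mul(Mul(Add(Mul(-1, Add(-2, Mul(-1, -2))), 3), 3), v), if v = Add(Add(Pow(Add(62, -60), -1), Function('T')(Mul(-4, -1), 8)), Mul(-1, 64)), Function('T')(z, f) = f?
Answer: Rational(-999, 2) ≈ -499.50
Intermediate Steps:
v = Rational(-111, 2) (v = Add(Add(Pow(Add(62, -60), -1), 8), Mul(-1, 64)) = Add(Add(Pow(2, -1), 8), -64) = Add(Add(Rational(1, 2), 8), -64) = Add(Rational(17, 2), -64) = Rational(-111, 2) ≈ -55.500)
Mul(Mul(Add(Mul(-1, Add(-2, Mul(-1, -2))), 3), 3), v) = Mul(Mul(Add(Mul(-1, Add(-2, Mul(-1, -2))), 3), 3), Rational(-111, 2)) = Mul(Mul(Add(Mul(-1, Add(-2, 2)), 3), 3), Rational(-111, 2)) = Mul(Mul(Add(Mul(-1, 0), 3), 3), Rational(-111, 2)) = Mul(Mul(Add(0, 3), 3), Rational(-111, 2)) = Mul(Mul(3, 3), Rational(-111, 2)) = Mul(9, Rational(-111, 2)) = Rational(-999, 2)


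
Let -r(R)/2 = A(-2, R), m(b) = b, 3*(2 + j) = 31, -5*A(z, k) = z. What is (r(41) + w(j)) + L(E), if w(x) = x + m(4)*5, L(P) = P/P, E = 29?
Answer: 428/15 ≈ 28.533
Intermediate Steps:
A(z, k) = -z/5
j = 25/3 (j = -2 + (⅓)*31 = -2 + 31/3 = 25/3 ≈ 8.3333)
L(P) = 1
r(R) = -⅘ (r(R) = -(-2)*(-2)/5 = -2*⅖ = -⅘)
w(x) = 20 + x (w(x) = x + 4*5 = x + 20 = 20 + x)
(r(41) + w(j)) + L(E) = (-⅘ + (20 + 25/3)) + 1 = (-⅘ + 85/3) + 1 = 413/15 + 1 = 428/15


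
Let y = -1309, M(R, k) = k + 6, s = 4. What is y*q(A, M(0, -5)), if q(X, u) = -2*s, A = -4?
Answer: 10472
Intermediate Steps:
M(R, k) = 6 + k
q(X, u) = -8 (q(X, u) = -2*4 = -8)
y*q(A, M(0, -5)) = -1309*(-8) = 10472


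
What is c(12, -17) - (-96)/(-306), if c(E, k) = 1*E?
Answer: 596/51 ≈ 11.686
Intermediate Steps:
c(E, k) = E
c(12, -17) - (-96)/(-306) = 12 - (-96)/(-306) = 12 - (-96)*(-1)/306 = 12 - 1*16/51 = 12 - 16/51 = 596/51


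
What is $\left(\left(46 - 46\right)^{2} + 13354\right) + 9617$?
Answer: $22971$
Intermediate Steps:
$\left(\left(46 - 46\right)^{2} + 13354\right) + 9617 = \left(0^{2} + 13354\right) + 9617 = \left(0 + 13354\right) + 9617 = 13354 + 9617 = 22971$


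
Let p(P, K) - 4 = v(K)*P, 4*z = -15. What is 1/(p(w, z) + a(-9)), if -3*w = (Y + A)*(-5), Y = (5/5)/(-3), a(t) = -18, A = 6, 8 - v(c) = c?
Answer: 36/3491 ≈ 0.010312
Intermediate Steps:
z = -15/4 (z = (¼)*(-15) = -15/4 ≈ -3.7500)
v(c) = 8 - c
Y = -⅓ (Y = (5*(⅕))*(-⅓) = 1*(-⅓) = -⅓ ≈ -0.33333)
w = 85/9 (w = -(-⅓ + 6)*(-5)/3 = -17*(-5)/9 = -⅓*(-85/3) = 85/9 ≈ 9.4444)
p(P, K) = 4 + P*(8 - K) (p(P, K) = 4 + (8 - K)*P = 4 + P*(8 - K))
1/(p(w, z) + a(-9)) = 1/((4 - 1*85/9*(-8 - 15/4)) - 18) = 1/((4 - 1*85/9*(-47/4)) - 18) = 1/((4 + 3995/36) - 18) = 1/(4139/36 - 18) = 1/(3491/36) = 36/3491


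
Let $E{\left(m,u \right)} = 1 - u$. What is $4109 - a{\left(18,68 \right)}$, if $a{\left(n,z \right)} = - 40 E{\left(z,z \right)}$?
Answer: $1429$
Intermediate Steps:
$a{\left(n,z \right)} = -40 + 40 z$ ($a{\left(n,z \right)} = - 40 \left(1 - z\right) = -40 + 40 z$)
$4109 - a{\left(18,68 \right)} = 4109 - \left(-40 + 40 \cdot 68\right) = 4109 - \left(-40 + 2720\right) = 4109 - 2680 = 1429$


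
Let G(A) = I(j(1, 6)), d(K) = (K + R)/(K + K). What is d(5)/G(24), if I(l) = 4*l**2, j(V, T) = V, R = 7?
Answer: 3/10 ≈ 0.30000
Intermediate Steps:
d(K) = (7 + K)/(2*K) (d(K) = (K + 7)/(K + K) = (7 + K)/((2*K)) = (7 + K)*(1/(2*K)) = (7 + K)/(2*K))
G(A) = 4 (G(A) = 4*1**2 = 4*1 = 4)
d(5)/G(24) = ((1/2)*(7 + 5)/5)/4 = ((1/2)*(1/5)*12)*(1/4) = (6/5)*(1/4) = 3/10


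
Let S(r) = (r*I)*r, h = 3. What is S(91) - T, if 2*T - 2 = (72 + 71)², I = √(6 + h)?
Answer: 29235/2 ≈ 14618.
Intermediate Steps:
I = 3 (I = √(6 + 3) = √9 = 3)
S(r) = 3*r² (S(r) = (r*3)*r = (3*r)*r = 3*r²)
T = 20451/2 (T = 1 + (72 + 71)²/2 = 1 + (½)*143² = 1 + (½)*20449 = 1 + 20449/2 = 20451/2 ≈ 10226.)
S(91) - T = 3*91² - 1*20451/2 = 3*8281 - 20451/2 = 24843 - 20451/2 = 29235/2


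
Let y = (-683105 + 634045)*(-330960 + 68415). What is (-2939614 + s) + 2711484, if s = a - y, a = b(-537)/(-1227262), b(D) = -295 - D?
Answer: -7903988126548851/613631 ≈ -1.2881e+10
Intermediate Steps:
y = 12880457700 (y = -49060*(-262545) = 12880457700)
a = -121/613631 (a = (-295 - 1*(-537))/(-1227262) = (-295 + 537)*(-1/1227262) = 242*(-1/1227262) = -121/613631 ≈ -0.00019719)
s = -7903848138908821/613631 (s = -121/613631 - 1*12880457700 = -121/613631 - 12880457700 = -7903848138908821/613631 ≈ -1.2880e+10)
(-2939614 + s) + 2711484 = (-2939614 - 7903848138908821/613631) + 2711484 = -7905651977187255/613631 + 2711484 = -7903988126548851/613631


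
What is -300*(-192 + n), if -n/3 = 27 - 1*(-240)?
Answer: 297900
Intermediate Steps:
n = -801 (n = -3*(27 - 1*(-240)) = -3*(27 + 240) = -3*267 = -801)
-300*(-192 + n) = -300*(-192 - 801) = -300*(-993) = 297900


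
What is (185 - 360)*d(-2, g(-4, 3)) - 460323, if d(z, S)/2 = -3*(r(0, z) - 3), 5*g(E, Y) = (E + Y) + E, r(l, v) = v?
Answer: -465573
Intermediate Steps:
g(E, Y) = Y/5 + 2*E/5 (g(E, Y) = ((E + Y) + E)/5 = (Y + 2*E)/5 = Y/5 + 2*E/5)
d(z, S) = 18 - 6*z (d(z, S) = 2*(-3*(z - 3)) = 2*(-3*(-3 + z)) = 2*(9 - 3*z) = 18 - 6*z)
(185 - 360)*d(-2, g(-4, 3)) - 460323 = (185 - 360)*(18 - 6*(-2)) - 460323 = -175*(18 + 12) - 460323 = -175*30 - 460323 = -5250 - 460323 = -465573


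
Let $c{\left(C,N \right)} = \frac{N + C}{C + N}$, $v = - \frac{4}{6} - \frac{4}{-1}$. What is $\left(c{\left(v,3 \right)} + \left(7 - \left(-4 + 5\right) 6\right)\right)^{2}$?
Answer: $4$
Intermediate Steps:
$v = \frac{10}{3}$ ($v = \left(-4\right) \frac{1}{6} - -4 = - \frac{2}{3} + 4 = \frac{10}{3} \approx 3.3333$)
$c{\left(C,N \right)} = 1$ ($c{\left(C,N \right)} = \frac{C + N}{C + N} = 1$)
$\left(c{\left(v,3 \right)} + \left(7 - \left(-4 + 5\right) 6\right)\right)^{2} = \left(1 + \left(7 - \left(-4 + 5\right) 6\right)\right)^{2} = \left(1 + \left(7 - 1 \cdot 6\right)\right)^{2} = \left(1 + \left(7 - 6\right)\right)^{2} = \left(1 + 1\right)^{2} = 2^{2} = 4$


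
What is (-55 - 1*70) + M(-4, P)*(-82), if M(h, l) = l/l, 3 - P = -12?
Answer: -207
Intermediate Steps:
P = 15 (P = 3 - 1*(-12) = 3 + 12 = 15)
M(h, l) = 1
(-55 - 1*70) + M(-4, P)*(-82) = (-55 - 1*70) + 1*(-82) = (-55 - 70) - 82 = -125 - 82 = -207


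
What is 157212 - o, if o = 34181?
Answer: 123031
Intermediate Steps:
157212 - o = 157212 - 1*34181 = 157212 - 34181 = 123031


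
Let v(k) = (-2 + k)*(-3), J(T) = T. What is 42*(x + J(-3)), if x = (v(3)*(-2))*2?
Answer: 378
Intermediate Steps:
v(k) = 6 - 3*k
x = 12 (x = ((6 - 3*3)*(-2))*2 = ((6 - 9)*(-2))*2 = -3*(-2)*2 = 6*2 = 12)
42*(x + J(-3)) = 42*(12 - 3) = 42*9 = 378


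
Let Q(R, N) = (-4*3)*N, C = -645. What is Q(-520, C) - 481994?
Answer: -474254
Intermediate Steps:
Q(R, N) = -12*N
Q(-520, C) - 481994 = -12*(-645) - 481994 = 7740 - 481994 = -474254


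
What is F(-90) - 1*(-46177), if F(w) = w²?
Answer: 54277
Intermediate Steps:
F(-90) - 1*(-46177) = (-90)² - 1*(-46177) = 8100 + 46177 = 54277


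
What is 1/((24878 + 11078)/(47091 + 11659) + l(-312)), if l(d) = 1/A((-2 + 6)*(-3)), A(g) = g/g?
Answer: 29375/47353 ≈ 0.62034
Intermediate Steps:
A(g) = 1
l(d) = 1 (l(d) = 1/1 = 1)
1/((24878 + 11078)/(47091 + 11659) + l(-312)) = 1/((24878 + 11078)/(47091 + 11659) + 1) = 1/(35956/58750 + 1) = 1/(35956*(1/58750) + 1) = 1/(17978/29375 + 1) = 1/(47353/29375) = 29375/47353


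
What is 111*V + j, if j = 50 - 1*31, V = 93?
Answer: 10342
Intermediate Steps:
j = 19 (j = 50 - 31 = 19)
111*V + j = 111*93 + 19 = 10323 + 19 = 10342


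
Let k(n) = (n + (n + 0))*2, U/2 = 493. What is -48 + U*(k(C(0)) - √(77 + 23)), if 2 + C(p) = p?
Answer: -17796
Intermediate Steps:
U = 986 (U = 2*493 = 986)
C(p) = -2 + p
k(n) = 4*n (k(n) = (n + n)*2 = (2*n)*2 = 4*n)
-48 + U*(k(C(0)) - √(77 + 23)) = -48 + 986*(4*(-2 + 0) - √(77 + 23)) = -48 + 986*(4*(-2) - √100) = -48 + 986*(-8 - 1*10) = -48 + 986*(-8 - 10) = -48 + 986*(-18) = -48 - 17748 = -17796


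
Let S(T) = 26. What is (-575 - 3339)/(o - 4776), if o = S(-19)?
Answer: 103/125 ≈ 0.82400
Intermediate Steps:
o = 26
(-575 - 3339)/(o - 4776) = (-575 - 3339)/(26 - 4776) = -3914/(-4750) = -3914*(-1/4750) = 103/125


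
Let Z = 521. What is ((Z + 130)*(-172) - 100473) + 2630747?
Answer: 2418302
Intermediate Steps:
((Z + 130)*(-172) - 100473) + 2630747 = ((521 + 130)*(-172) - 100473) + 2630747 = (651*(-172) - 100473) + 2630747 = (-111972 - 100473) + 2630747 = -212445 + 2630747 = 2418302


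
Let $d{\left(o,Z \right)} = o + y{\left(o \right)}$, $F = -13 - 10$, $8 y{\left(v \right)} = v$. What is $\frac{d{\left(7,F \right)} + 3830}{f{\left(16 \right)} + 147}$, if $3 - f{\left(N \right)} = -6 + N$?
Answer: $\frac{30703}{1120} \approx 27.413$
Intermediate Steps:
$y{\left(v \right)} = \frac{v}{8}$
$F = -23$
$d{\left(o,Z \right)} = \frac{9 o}{8}$ ($d{\left(o,Z \right)} = o + \frac{o}{8} = \frac{9 o}{8}$)
$f{\left(N \right)} = 9 - N$ ($f{\left(N \right)} = 3 - \left(-6 + N\right) = 9 - N$)
$\frac{d{\left(7,F \right)} + 3830}{f{\left(16 \right)} + 147} = \frac{\frac{9}{8} \cdot 7 + 3830}{\left(9 - 16\right) + 147} = \frac{\frac{63}{8} + 3830}{\left(9 - 16\right) + 147} = \frac{30703}{8 \left(-7 + 147\right)} = \frac{30703}{8 \cdot 140} = \frac{30703}{8} \cdot \frac{1}{140} = \frac{30703}{1120}$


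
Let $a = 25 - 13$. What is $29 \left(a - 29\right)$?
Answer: $-493$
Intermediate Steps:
$a = 12$ ($a = 25 - 13 = 12$)
$29 \left(a - 29\right) = 29 \left(12 - 29\right) = 29 \left(-17\right) = -493$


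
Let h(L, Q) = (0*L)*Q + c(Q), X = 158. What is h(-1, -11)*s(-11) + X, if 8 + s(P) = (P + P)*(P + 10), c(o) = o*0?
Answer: 158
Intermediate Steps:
c(o) = 0
s(P) = -8 + 2*P*(10 + P) (s(P) = -8 + (P + P)*(P + 10) = -8 + (2*P)*(10 + P) = -8 + 2*P*(10 + P))
h(L, Q) = 0 (h(L, Q) = (0*L)*Q + 0 = 0*Q + 0 = 0 + 0 = 0)
h(-1, -11)*s(-11) + X = 0*(-8 + 2*(-11)² + 20*(-11)) + 158 = 0*(-8 + 2*121 - 220) + 158 = 0*(-8 + 242 - 220) + 158 = 0*14 + 158 = 0 + 158 = 158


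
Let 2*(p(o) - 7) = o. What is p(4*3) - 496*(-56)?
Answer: 27789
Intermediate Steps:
p(o) = 7 + o/2
p(4*3) - 496*(-56) = (7 + (4*3)/2) - 496*(-56) = (7 + (½)*12) + 27776 = (7 + 6) + 27776 = 13 + 27776 = 27789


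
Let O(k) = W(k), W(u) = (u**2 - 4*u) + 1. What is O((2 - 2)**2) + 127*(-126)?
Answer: -16001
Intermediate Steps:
W(u) = 1 + u**2 - 4*u
O(k) = 1 + k**2 - 4*k
O((2 - 2)**2) + 127*(-126) = (1 + ((2 - 2)**2)**2 - 4*(2 - 2)**2) + 127*(-126) = (1 + (0**2)**2 - 4*0**2) - 16002 = (1 + 0**2 - 4*0) - 16002 = (1 + 0 + 0) - 16002 = 1 - 16002 = -16001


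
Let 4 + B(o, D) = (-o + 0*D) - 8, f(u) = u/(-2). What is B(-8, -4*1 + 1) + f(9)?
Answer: -17/2 ≈ -8.5000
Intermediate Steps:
f(u) = -u/2 (f(u) = u*(-½) = -u/2)
B(o, D) = -12 - o (B(o, D) = -4 + ((-o + 0*D) - 8) = -4 + ((-o + 0) - 8) = -4 + (-o - 8) = -4 + (-8 - o) = -12 - o)
B(-8, -4*1 + 1) + f(9) = (-12 - 1*(-8)) - ½*9 = (-12 + 8) - 9/2 = -4 - 9/2 = -17/2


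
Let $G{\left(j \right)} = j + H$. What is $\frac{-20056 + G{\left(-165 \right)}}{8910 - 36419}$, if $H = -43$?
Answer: $\frac{20264}{27509} \approx 0.73663$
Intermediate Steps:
$G{\left(j \right)} = -43 + j$ ($G{\left(j \right)} = j - 43 = -43 + j$)
$\frac{-20056 + G{\left(-165 \right)}}{8910 - 36419} = \frac{-20056 - 208}{8910 - 36419} = \frac{-20056 - 208}{-27509} = \left(-20264\right) \left(- \frac{1}{27509}\right) = \frac{20264}{27509}$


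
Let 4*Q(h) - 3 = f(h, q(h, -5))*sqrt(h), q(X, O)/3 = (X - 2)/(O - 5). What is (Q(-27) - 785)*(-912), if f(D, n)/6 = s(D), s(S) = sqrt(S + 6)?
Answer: 715236 + 12312*sqrt(7) ≈ 7.4781e+5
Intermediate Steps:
q(X, O) = 3*(-2 + X)/(-5 + O) (q(X, O) = 3*((X - 2)/(O - 5)) = 3*((-2 + X)/(-5 + O)) = 3*(-2 + X)/(-5 + O))
s(S) = sqrt(6 + S)
f(D, n) = 6*sqrt(6 + D)
Q(h) = 3/4 + 3*sqrt(h)*sqrt(6 + h)/2 (Q(h) = 3/4 + ((6*sqrt(6 + h))*sqrt(h))/4 = 3/4 + (6*sqrt(h)*sqrt(6 + h))/4 = 3/4 + 3*sqrt(h)*sqrt(6 + h)/2)
(Q(-27) - 785)*(-912) = ((3/4 + 3*sqrt(-27)*sqrt(6 - 27)/2) - 785)*(-912) = ((3/4 + 3*(3*I*sqrt(3))*sqrt(-21)/2) - 785)*(-912) = ((3/4 + 3*(3*I*sqrt(3))*(I*sqrt(21))/2) - 785)*(-912) = ((3/4 - 27*sqrt(7)/2) - 785)*(-912) = (-3137/4 - 27*sqrt(7)/2)*(-912) = 715236 + 12312*sqrt(7)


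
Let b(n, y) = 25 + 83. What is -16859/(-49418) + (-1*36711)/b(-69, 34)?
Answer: -100686857/296508 ≈ -339.58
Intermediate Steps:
b(n, y) = 108
-16859/(-49418) + (-1*36711)/b(-69, 34) = -16859/(-49418) - 1*36711/108 = -16859*(-1/49418) - 36711*1/108 = 16859/49418 - 4079/12 = -100686857/296508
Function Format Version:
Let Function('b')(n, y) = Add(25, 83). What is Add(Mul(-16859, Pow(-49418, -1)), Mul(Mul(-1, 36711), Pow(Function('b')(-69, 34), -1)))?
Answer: Rational(-100686857, 296508) ≈ -339.58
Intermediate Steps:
Function('b')(n, y) = 108
Add(Mul(-16859, Pow(-49418, -1)), Mul(Mul(-1, 36711), Pow(Function('b')(-69, 34), -1))) = Add(Mul(-16859, Pow(-49418, -1)), Mul(Mul(-1, 36711), Pow(108, -1))) = Add(Mul(-16859, Rational(-1, 49418)), Mul(-36711, Rational(1, 108))) = Add(Rational(16859, 49418), Rational(-4079, 12)) = Rational(-100686857, 296508)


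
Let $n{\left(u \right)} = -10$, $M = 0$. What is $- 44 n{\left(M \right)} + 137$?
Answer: $577$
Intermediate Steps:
$- 44 n{\left(M \right)} + 137 = \left(-44\right) \left(-10\right) + 137 = 440 + 137 = 577$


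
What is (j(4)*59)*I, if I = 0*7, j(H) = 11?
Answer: 0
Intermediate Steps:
I = 0
(j(4)*59)*I = (11*59)*0 = 649*0 = 0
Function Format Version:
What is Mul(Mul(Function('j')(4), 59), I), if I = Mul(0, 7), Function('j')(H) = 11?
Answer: 0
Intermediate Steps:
I = 0
Mul(Mul(Function('j')(4), 59), I) = Mul(Mul(11, 59), 0) = Mul(649, 0) = 0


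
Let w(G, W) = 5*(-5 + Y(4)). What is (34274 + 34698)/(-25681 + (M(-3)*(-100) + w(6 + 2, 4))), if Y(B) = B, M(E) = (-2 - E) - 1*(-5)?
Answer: -34486/13143 ≈ -2.6239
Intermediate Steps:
M(E) = 3 - E (M(E) = (-2 - E) + 5 = 3 - E)
w(G, W) = -5 (w(G, W) = 5*(-5 + 4) = 5*(-1) = -5)
(34274 + 34698)/(-25681 + (M(-3)*(-100) + w(6 + 2, 4))) = (34274 + 34698)/(-25681 + ((3 - 1*(-3))*(-100) - 5)) = 68972/(-25681 + ((3 + 3)*(-100) - 5)) = 68972/(-25681 + (6*(-100) - 5)) = 68972/(-25681 + (-600 - 5)) = 68972/(-25681 - 605) = 68972/(-26286) = 68972*(-1/26286) = -34486/13143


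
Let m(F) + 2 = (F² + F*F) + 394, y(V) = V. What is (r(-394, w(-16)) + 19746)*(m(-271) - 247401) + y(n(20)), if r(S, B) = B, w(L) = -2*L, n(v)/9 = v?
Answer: -1980311626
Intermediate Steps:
n(v) = 9*v
m(F) = 392 + 2*F² (m(F) = -2 + ((F² + F*F) + 394) = -2 + ((F² + F²) + 394) = -2 + (2*F² + 394) = -2 + (394 + 2*F²) = 392 + 2*F²)
(r(-394, w(-16)) + 19746)*(m(-271) - 247401) + y(n(20)) = (-2*(-16) + 19746)*((392 + 2*(-271)²) - 247401) + 9*20 = (32 + 19746)*((392 + 2*73441) - 247401) + 180 = 19778*((392 + 146882) - 247401) + 180 = 19778*(147274 - 247401) + 180 = 19778*(-100127) + 180 = -1980311806 + 180 = -1980311626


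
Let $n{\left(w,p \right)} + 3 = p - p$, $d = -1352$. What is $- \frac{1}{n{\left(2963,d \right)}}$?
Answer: $\frac{1}{3} \approx 0.33333$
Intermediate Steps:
$n{\left(w,p \right)} = -3$ ($n{\left(w,p \right)} = -3 + \left(p - p\right) = -3 + 0 = -3$)
$- \frac{1}{n{\left(2963,d \right)}} = - \frac{1}{-3} = \left(-1\right) \left(- \frac{1}{3}\right) = \frac{1}{3}$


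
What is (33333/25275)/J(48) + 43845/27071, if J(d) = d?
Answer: 18031703881/10947512400 ≈ 1.6471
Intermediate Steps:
(33333/25275)/J(48) + 43845/27071 = (33333/25275)/48 + 43845/27071 = (33333*(1/25275))*(1/48) + 43845*(1/27071) = (11111/8425)*(1/48) + 43845/27071 = 11111/404400 + 43845/27071 = 18031703881/10947512400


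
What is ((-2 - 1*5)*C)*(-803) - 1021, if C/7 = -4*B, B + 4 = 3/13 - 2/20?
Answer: 39516717/65 ≈ 6.0795e+5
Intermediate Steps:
B = -503/130 (B = -4 + (3/13 - 2/20) = -4 + (3*(1/13) - 2*1/20) = -4 + (3/13 - ⅒) = -4 + 17/130 = -503/130 ≈ -3.8692)
C = 7042/65 (C = 7*(-4*(-503/130)) = 7*(1006/65) = 7042/65 ≈ 108.34)
((-2 - 1*5)*C)*(-803) - 1021 = ((-2 - 1*5)*(7042/65))*(-803) - 1021 = ((-2 - 5)*(7042/65))*(-803) - 1021 = -7*7042/65*(-803) - 1021 = -49294/65*(-803) - 1021 = 39583082/65 - 1021 = 39516717/65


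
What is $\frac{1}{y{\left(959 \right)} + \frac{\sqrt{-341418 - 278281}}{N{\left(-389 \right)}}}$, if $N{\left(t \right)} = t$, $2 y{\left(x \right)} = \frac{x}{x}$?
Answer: $\frac{302642}{2630117} + \frac{1556 i \sqrt{619699}}{2630117} \approx 0.11507 + 0.46572 i$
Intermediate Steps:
$y{\left(x \right)} = \frac{1}{2}$ ($y{\left(x \right)} = \frac{x \frac{1}{x}}{2} = \frac{1}{2} \cdot 1 = \frac{1}{2}$)
$\frac{1}{y{\left(959 \right)} + \frac{\sqrt{-341418 - 278281}}{N{\left(-389 \right)}}} = \frac{1}{\frac{1}{2} + \frac{\sqrt{-341418 - 278281}}{-389}} = \frac{1}{\frac{1}{2} + \sqrt{-619699} \left(- \frac{1}{389}\right)} = \frac{1}{\frac{1}{2} + i \sqrt{619699} \left(- \frac{1}{389}\right)} = \frac{1}{\frac{1}{2} - \frac{i \sqrt{619699}}{389}}$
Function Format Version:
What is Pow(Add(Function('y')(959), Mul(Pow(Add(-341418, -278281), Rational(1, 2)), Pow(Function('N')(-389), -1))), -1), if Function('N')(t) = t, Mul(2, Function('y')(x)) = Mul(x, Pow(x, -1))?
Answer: Add(Rational(302642, 2630117), Mul(Rational(1556, 2630117), I, Pow(619699, Rational(1, 2)))) ≈ Add(0.11507, Mul(0.46572, I))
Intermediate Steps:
Function('y')(x) = Rational(1, 2) (Function('y')(x) = Mul(Rational(1, 2), Mul(x, Pow(x, -1))) = Mul(Rational(1, 2), 1) = Rational(1, 2))
Pow(Add(Function('y')(959), Mul(Pow(Add(-341418, -278281), Rational(1, 2)), Pow(Function('N')(-389), -1))), -1) = Pow(Add(Rational(1, 2), Mul(Pow(Add(-341418, -278281), Rational(1, 2)), Pow(-389, -1))), -1) = Pow(Add(Rational(1, 2), Mul(Pow(-619699, Rational(1, 2)), Rational(-1, 389))), -1) = Pow(Add(Rational(1, 2), Mul(Mul(I, Pow(619699, Rational(1, 2))), Rational(-1, 389))), -1) = Pow(Add(Rational(1, 2), Mul(Rational(-1, 389), I, Pow(619699, Rational(1, 2)))), -1)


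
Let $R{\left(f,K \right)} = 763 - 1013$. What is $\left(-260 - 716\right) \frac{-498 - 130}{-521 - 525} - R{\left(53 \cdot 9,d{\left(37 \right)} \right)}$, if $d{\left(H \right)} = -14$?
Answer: $- \frac{175714}{523} \approx -335.97$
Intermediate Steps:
$R{\left(f,K \right)} = -250$ ($R{\left(f,K \right)} = 763 - 1013 = -250$)
$\left(-260 - 716\right) \frac{-498 - 130}{-521 - 525} - R{\left(53 \cdot 9,d{\left(37 \right)} \right)} = \left(-260 - 716\right) \frac{-498 - 130}{-521 - 525} - -250 = - 976 \left(- \frac{628}{-1046}\right) + 250 = - 976 \left(\left(-628\right) \left(- \frac{1}{1046}\right)\right) + 250 = \left(-976\right) \frac{314}{523} + 250 = - \frac{306464}{523} + 250 = - \frac{175714}{523}$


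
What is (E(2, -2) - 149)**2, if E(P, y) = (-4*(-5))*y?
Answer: 35721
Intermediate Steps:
E(P, y) = 20*y
(E(2, -2) - 149)**2 = (20*(-2) - 149)**2 = (-40 - 149)**2 = (-189)**2 = 35721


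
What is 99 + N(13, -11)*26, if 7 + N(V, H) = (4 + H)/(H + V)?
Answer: -174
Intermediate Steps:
N(V, H) = -7 + (4 + H)/(H + V)
99 + N(13, -11)*26 = 99 + ((4 - 7*13 - 6*(-11))/(-11 + 13))*26 = 99 + ((4 - 91 + 66)/2)*26 = 99 + ((½)*(-21))*26 = 99 - 21/2*26 = 99 - 273 = -174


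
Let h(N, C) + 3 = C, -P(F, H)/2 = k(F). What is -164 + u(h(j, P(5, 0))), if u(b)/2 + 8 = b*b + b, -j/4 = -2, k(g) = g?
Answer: 132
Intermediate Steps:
P(F, H) = -2*F
j = 8 (j = -4*(-2) = 8)
h(N, C) = -3 + C
u(b) = -16 + 2*b + 2*b**2 (u(b) = -16 + 2*(b*b + b) = -16 + 2*(b**2 + b) = -16 + 2*(b + b**2) = -16 + (2*b + 2*b**2) = -16 + 2*b + 2*b**2)
-164 + u(h(j, P(5, 0))) = -164 + (-16 + 2*(-3 - 2*5) + 2*(-3 - 2*5)**2) = -164 + (-16 + 2*(-3 - 10) + 2*(-3 - 10)**2) = -164 + (-16 + 2*(-13) + 2*(-13)**2) = -164 + (-16 - 26 + 2*169) = -164 + (-16 - 26 + 338) = -164 + 296 = 132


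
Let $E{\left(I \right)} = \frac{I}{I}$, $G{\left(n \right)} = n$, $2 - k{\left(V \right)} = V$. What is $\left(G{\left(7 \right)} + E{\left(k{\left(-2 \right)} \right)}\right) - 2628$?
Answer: $-2620$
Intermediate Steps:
$k{\left(V \right)} = 2 - V$
$E{\left(I \right)} = 1$
$\left(G{\left(7 \right)} + E{\left(k{\left(-2 \right)} \right)}\right) - 2628 = \left(7 + 1\right) - 2628 = 8 - 2628 = -2620$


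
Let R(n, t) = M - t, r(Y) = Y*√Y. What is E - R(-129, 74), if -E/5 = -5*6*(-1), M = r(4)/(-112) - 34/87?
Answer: -92005/1218 ≈ -75.538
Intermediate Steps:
r(Y) = Y^(3/2)
M = -563/1218 (M = 4^(3/2)/(-112) - 34/87 = 8*(-1/112) - 34*1/87 = -1/14 - 34/87 = -563/1218 ≈ -0.46223)
R(n, t) = -563/1218 - t
E = -150 (E = -5*(-5*6)*(-1) = -(-150)*(-1) = -5*30 = -150)
E - R(-129, 74) = -150 - (-563/1218 - 1*74) = -150 - (-563/1218 - 74) = -150 - 1*(-90695/1218) = -150 + 90695/1218 = -92005/1218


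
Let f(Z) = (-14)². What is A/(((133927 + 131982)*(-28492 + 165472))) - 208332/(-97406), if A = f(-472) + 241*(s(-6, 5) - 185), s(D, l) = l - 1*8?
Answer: 948540640962596/443492133594615 ≈ 2.1388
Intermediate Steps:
s(D, l) = -8 + l (s(D, l) = l - 8 = -8 + l)
f(Z) = 196
A = -45112 (A = 196 + 241*((-8 + 5) - 185) = 196 + 241*(-3 - 185) = 196 + 241*(-188) = 196 - 45308 = -45112)
A/(((133927 + 131982)*(-28492 + 165472))) - 208332/(-97406) = -45112*1/((-28492 + 165472)*(133927 + 131982)) - 208332/(-97406) = -45112/(265909*136980) - 208332*(-1/97406) = -45112/36424214820 + 104166/48703 = -45112*1/36424214820 + 104166/48703 = -11278/9106053705 + 104166/48703 = 948540640962596/443492133594615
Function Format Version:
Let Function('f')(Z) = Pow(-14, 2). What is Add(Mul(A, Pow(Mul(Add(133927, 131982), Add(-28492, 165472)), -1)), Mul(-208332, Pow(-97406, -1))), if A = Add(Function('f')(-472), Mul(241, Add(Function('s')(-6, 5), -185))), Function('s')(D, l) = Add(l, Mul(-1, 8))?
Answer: Rational(948540640962596, 443492133594615) ≈ 2.1388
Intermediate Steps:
Function('s')(D, l) = Add(-8, l) (Function('s')(D, l) = Add(l, -8) = Add(-8, l))
Function('f')(Z) = 196
A = -45112 (A = Add(196, Mul(241, Add(Add(-8, 5), -185))) = Add(196, Mul(241, Add(-3, -185))) = Add(196, Mul(241, -188)) = Add(196, -45308) = -45112)
Add(Mul(A, Pow(Mul(Add(133927, 131982), Add(-28492, 165472)), -1)), Mul(-208332, Pow(-97406, -1))) = Add(Mul(-45112, Pow(Mul(Add(133927, 131982), Add(-28492, 165472)), -1)), Mul(-208332, Pow(-97406, -1))) = Add(Mul(-45112, Pow(Mul(265909, 136980), -1)), Mul(-208332, Rational(-1, 97406))) = Add(Mul(-45112, Pow(36424214820, -1)), Rational(104166, 48703)) = Add(Mul(-45112, Rational(1, 36424214820)), Rational(104166, 48703)) = Add(Rational(-11278, 9106053705), Rational(104166, 48703)) = Rational(948540640962596, 443492133594615)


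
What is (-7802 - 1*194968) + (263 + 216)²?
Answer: 26671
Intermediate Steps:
(-7802 - 1*194968) + (263 + 216)² = (-7802 - 194968) + 479² = -202770 + 229441 = 26671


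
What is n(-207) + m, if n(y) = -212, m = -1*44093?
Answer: -44305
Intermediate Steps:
m = -44093
n(-207) + m = -212 - 44093 = -44305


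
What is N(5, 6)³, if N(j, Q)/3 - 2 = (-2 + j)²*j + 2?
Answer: 3176523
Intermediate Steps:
N(j, Q) = 12 + 3*j*(-2 + j)² (N(j, Q) = 6 + 3*((-2 + j)²*j + 2) = 6 + 3*(j*(-2 + j)² + 2) = 6 + 3*(2 + j*(-2 + j)²) = 6 + (6 + 3*j*(-2 + j)²) = 12 + 3*j*(-2 + j)²)
N(5, 6)³ = (12 + 3*5*(-2 + 5)²)³ = (12 + 3*5*3²)³ = (12 + 3*5*9)³ = (12 + 135)³ = 147³ = 3176523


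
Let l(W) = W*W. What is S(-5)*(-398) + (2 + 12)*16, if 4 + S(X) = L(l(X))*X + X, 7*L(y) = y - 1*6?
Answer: 64452/7 ≈ 9207.4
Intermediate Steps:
l(W) = W²
L(y) = -6/7 + y/7 (L(y) = (y - 1*6)/7 = (y - 6)/7 = (-6 + y)/7 = -6/7 + y/7)
S(X) = -4 + X + X*(-6/7 + X²/7) (S(X) = -4 + ((-6/7 + X²/7)*X + X) = -4 + (X*(-6/7 + X²/7) + X) = -4 + (X + X*(-6/7 + X²/7)) = -4 + X + X*(-6/7 + X²/7))
S(-5)*(-398) + (2 + 12)*16 = (-4 + (⅐)*(-5) + (⅐)*(-5)³)*(-398) + (2 + 12)*16 = (-4 - 5/7 + (⅐)*(-125))*(-398) + 14*16 = (-4 - 5/7 - 125/7)*(-398) + 224 = -158/7*(-398) + 224 = 62884/7 + 224 = 64452/7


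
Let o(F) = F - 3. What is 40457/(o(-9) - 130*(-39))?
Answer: 40457/5058 ≈ 7.9986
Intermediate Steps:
o(F) = -3 + F
40457/(o(-9) - 130*(-39)) = 40457/((-3 - 9) - 130*(-39)) = 40457/(-12 + 5070) = 40457/5058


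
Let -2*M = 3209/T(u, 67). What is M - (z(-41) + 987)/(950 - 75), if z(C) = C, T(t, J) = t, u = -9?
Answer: 2790847/15750 ≈ 177.20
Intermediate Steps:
M = 3209/18 (M = -3209/(2*(-9)) = -3209*(-1)/(2*9) = -½*(-3209/9) = 3209/18 ≈ 178.28)
M - (z(-41) + 987)/(950 - 75) = 3209/18 - (-41 + 987)/(950 - 75) = 3209/18 - 946/875 = 2790847/15750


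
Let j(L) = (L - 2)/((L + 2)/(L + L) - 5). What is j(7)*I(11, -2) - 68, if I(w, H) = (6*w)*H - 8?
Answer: 5652/61 ≈ 92.656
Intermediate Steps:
j(L) = (-2 + L)/(-5 + (2 + L)/(2*L)) (j(L) = (-2 + L)/((2 + L)/((2*L)) - 5) = (-2 + L)/((2 + L)*(1/(2*L)) - 5) = (-2 + L)/((2 + L)/(2*L) - 5) = (-2 + L)/(-5 + (2 + L)/(2*L)))
I(w, H) = -8 + 6*H*w (I(w, H) = 6*H*w - 8 = -8 + 6*H*w)
j(7)*I(11, -2) - 68 = (2*7*(2 - 1*7)/(-2 + 9*7))*(-8 + 6*(-2)*11) - 68 = (2*7*(2 - 7)/(-2 + 63))*(-8 - 132) - 68 = (2*7*(-5)/61)*(-140) - 68 = (2*7*(1/61)*(-5))*(-140) - 68 = -70/61*(-140) - 68 = 9800/61 - 68 = 5652/61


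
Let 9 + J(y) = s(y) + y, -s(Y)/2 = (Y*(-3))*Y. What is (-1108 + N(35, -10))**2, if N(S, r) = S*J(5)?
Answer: 16016004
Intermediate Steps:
s(Y) = 6*Y**2 (s(Y) = -2*Y*(-3)*Y = -2*(-3*Y)*Y = -(-6)*Y**2 = 6*Y**2)
J(y) = -9 + y + 6*y**2 (J(y) = -9 + (6*y**2 + y) = -9 + (y + 6*y**2) = -9 + y + 6*y**2)
N(S, r) = 146*S (N(S, r) = S*(-9 + 5 + 6*5**2) = S*(-9 + 5 + 6*25) = S*(-9 + 5 + 150) = S*146 = 146*S)
(-1108 + N(35, -10))**2 = (-1108 + 146*35)**2 = (-1108 + 5110)**2 = 4002**2 = 16016004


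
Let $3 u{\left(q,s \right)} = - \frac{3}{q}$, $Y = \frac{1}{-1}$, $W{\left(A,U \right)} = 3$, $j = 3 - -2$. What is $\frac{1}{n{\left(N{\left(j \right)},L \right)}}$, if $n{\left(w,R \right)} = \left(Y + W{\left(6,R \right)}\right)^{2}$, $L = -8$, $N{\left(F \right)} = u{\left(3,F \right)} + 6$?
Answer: $\frac{1}{4} \approx 0.25$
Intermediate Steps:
$j = 5$ ($j = 3 + 2 = 5$)
$Y = -1$
$u{\left(q,s \right)} = - \frac{1}{q}$ ($u{\left(q,s \right)} = \frac{\left(-3\right) \frac{1}{q}}{3} = - \frac{1}{q}$)
$N{\left(F \right)} = \frac{17}{3}$ ($N{\left(F \right)} = - \frac{1}{3} + 6 = \frac{17}{3}$)
$n{\left(w,R \right)} = 4$ ($n{\left(w,R \right)} = \left(-1 + 3\right)^{2} = 2^{2} = 4$)
$\frac{1}{n{\left(N{\left(j \right)},L \right)}} = \frac{1}{4}$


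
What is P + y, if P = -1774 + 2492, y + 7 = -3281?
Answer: -2570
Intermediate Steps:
y = -3288 (y = -7 - 3281 = -3288)
P = 718
P + y = 718 - 3288 = -2570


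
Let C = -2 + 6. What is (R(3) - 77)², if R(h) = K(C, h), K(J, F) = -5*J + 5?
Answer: 8464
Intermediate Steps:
C = 4
K(J, F) = 5 - 5*J
R(h) = -15 (R(h) = 5 - 5*4 = 5 - 20 = -15)
(R(3) - 77)² = (-15 - 77)² = (-92)² = 8464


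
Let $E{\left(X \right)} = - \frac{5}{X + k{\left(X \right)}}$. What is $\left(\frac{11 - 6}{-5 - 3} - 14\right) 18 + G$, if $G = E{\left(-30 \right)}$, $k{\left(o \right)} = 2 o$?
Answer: $- \frac{9475}{36} \approx -263.19$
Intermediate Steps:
$E{\left(X \right)} = - \frac{5}{3 X}$ ($E{\left(X \right)} = - \frac{5}{X + 2 X} = - \frac{5}{3 X}$)
$G = \frac{1}{18}$ ($G = - \frac{5}{3 \left(-30\right)} = \left(- \frac{5}{3}\right) \left(- \frac{1}{30}\right) = \frac{1}{18} \approx 0.055556$)
$\left(\frac{11 - 6}{-5 - 3} - 14\right) 18 + G = \left(\frac{11 - 6}{-5 - 3} - 14\right) 18 + \frac{1}{18} = \left(\frac{5}{-8} - 14\right) 18 + \frac{1}{18} = \left(5 \left(- \frac{1}{8}\right) - 14\right) 18 + \frac{1}{18} = \left(- \frac{5}{8} - 14\right) 18 + \frac{1}{18} = \left(- \frac{117}{8}\right) 18 + \frac{1}{18} = - \frac{1053}{4} + \frac{1}{18} = - \frac{9475}{36}$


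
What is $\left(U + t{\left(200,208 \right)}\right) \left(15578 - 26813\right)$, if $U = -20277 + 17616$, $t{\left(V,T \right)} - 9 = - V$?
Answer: $32042220$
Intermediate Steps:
$t{\left(V,T \right)} = 9 - V$
$U = -2661$
$\left(U + t{\left(200,208 \right)}\right) \left(15578 - 26813\right) = \left(-2661 + \left(9 - 200\right)\right) \left(15578 - 26813\right) = \left(-2661 + \left(9 - 200\right)\right) \left(-11235\right) = \left(-2661 - 191\right) \left(-11235\right) = \left(-2852\right) \left(-11235\right) = 32042220$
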